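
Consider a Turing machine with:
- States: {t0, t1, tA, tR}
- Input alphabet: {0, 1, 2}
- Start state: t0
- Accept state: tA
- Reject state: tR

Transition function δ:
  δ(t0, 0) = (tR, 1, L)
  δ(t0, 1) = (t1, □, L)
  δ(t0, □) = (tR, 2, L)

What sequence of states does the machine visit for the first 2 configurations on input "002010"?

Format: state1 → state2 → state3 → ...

Execution trace:
Initial: [t0]002010
Step 1: δ(t0, 0) = (tR, 1, L) → [tR]□102010

The machine reaches the reject state tR and halts.

State sequence: t0 → tR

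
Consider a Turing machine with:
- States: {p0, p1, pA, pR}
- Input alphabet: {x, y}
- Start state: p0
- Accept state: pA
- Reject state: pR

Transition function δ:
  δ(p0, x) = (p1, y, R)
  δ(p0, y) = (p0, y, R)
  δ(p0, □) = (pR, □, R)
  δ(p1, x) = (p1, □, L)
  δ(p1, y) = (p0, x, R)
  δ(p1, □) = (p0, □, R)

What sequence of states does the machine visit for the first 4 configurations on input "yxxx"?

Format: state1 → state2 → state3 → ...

Execution trace:
Initial: [p0]yxxx
Step 1: δ(p0, y) = (p0, y, R) → y[p0]xxx
Step 2: δ(p0, x) = (p1, y, R) → yy[p1]xx
Step 3: δ(p1, x) = (p1, □, L) → y[p1]y□x

State sequence: p0 → p0 → p1 → p1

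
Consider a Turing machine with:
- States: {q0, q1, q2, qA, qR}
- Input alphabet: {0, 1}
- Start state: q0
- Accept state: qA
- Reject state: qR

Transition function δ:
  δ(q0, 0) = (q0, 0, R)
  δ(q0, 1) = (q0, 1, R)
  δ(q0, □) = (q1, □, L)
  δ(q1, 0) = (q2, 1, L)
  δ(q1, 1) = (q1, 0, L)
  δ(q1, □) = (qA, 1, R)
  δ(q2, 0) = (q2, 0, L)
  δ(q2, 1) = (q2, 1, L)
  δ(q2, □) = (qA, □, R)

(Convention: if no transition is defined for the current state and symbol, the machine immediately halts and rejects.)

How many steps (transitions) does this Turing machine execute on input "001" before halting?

Execution trace:
Initial: [q0]001
Step 1: δ(q0, 0) = (q0, 0, R) → 0[q0]01
Step 2: δ(q0, 0) = (q0, 0, R) → 00[q0]1
Step 3: δ(q0, 1) = (q0, 1, R) → 001[q0]□
Step 4: δ(q0, □) = (q1, □, L) → 00[q1]1□
Step 5: δ(q1, 1) = (q1, 0, L) → 0[q1]00□
Step 6: δ(q1, 0) = (q2, 1, L) → [q2]010□
Step 7: δ(q2, 0) = (q2, 0, L) → [q2]□010□
Step 8: δ(q2, □) = (qA, □, R) → □[qA]010□

The machine reaches the accept state qA and halts.

The machine executed 8 steps before halting.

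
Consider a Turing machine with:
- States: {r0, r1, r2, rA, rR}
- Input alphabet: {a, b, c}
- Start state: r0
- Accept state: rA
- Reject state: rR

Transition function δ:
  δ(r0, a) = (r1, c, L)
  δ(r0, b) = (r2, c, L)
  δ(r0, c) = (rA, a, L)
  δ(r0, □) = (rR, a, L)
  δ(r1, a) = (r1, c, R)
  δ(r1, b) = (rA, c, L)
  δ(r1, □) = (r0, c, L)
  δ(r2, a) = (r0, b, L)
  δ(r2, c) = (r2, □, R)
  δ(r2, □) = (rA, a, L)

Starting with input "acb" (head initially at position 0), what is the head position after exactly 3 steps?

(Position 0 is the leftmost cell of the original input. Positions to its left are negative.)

Execution trace (head position shown):
Step 0: [r0]acb  (head at position 0)
Step 1: move left → [r1]□ccb  (head at position -1)
Step 2: move left → [r0]□cccb  (head at position -2)
Step 3: move left → [rR]□acccb  (head at position -3)

After 3 steps, the head is at position -3.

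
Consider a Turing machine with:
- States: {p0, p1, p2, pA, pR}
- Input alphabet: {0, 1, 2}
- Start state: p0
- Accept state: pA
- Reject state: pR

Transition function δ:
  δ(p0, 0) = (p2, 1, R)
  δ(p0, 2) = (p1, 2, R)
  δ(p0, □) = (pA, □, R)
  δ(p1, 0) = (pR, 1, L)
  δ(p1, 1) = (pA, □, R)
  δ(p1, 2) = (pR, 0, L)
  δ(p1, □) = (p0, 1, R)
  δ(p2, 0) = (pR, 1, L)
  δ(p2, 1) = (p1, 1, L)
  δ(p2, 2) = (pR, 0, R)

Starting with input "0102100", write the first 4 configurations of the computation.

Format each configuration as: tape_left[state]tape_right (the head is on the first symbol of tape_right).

Transitions applied:
Step 1: δ(p0, 0) = (p2, 1, R)
Step 2: δ(p2, 1) = (p1, 1, L)
Step 3: δ(p1, 1) = (pA, □, R)

The first 4 configurations are:
[p0]0102100 ⊢ 1[p2]102100 ⊢ [p1]1102100 ⊢ □[pA]102100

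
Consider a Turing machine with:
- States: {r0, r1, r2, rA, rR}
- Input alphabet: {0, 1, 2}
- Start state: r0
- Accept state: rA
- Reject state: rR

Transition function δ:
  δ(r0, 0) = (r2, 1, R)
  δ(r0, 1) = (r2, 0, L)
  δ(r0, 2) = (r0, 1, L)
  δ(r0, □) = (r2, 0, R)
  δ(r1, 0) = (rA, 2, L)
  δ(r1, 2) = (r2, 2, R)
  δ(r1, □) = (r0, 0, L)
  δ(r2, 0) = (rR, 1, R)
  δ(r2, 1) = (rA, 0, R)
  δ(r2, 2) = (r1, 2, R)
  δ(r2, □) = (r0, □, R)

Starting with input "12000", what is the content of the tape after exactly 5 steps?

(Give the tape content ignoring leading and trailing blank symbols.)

Execution trace:
Initial: [r0]12000
Step 1: δ(r0, 1) = (r2, 0, L) → [r2]□02000
Step 2: δ(r2, □) = (r0, □, R) → □[r0]02000
Step 3: δ(r0, 0) = (r2, 1, R) → □1[r2]2000
Step 4: δ(r2, 2) = (r1, 2, R) → □12[r1]000
Step 5: δ(r1, 0) = (rA, 2, L) → □1[rA]2200

The machine reaches the accept state rA and halts.

After 5 steps, the tape (ignoring leading/trailing blanks) is: 12200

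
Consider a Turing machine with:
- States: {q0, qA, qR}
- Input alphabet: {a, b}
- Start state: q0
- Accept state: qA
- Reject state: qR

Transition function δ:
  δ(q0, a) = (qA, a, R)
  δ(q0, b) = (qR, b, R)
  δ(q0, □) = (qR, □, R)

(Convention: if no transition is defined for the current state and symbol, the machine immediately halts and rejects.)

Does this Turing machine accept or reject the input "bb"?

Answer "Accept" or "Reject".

Execution trace:
Initial: [q0]bb
Step 1: δ(q0, b) = (qR, b, R) → b[qR]b

The machine reaches the reject state qR and halts.

Answer: Reject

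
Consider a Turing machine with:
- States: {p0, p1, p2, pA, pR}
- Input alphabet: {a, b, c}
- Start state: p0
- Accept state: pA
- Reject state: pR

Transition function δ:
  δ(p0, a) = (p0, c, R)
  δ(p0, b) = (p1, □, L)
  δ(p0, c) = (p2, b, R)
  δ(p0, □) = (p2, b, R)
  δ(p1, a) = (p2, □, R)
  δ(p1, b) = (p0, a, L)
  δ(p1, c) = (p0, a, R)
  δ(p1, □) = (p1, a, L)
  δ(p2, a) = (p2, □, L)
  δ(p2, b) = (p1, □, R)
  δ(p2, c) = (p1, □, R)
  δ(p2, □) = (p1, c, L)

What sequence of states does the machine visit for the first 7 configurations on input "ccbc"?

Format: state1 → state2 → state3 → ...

Execution trace:
Initial: [p0]ccbc
Step 1: δ(p0, c) = (p2, b, R) → b[p2]cbc
Step 2: δ(p2, c) = (p1, □, R) → b□[p1]bc
Step 3: δ(p1, b) = (p0, a, L) → b[p0]□ac
Step 4: δ(p0, □) = (p2, b, R) → bb[p2]ac
Step 5: δ(p2, a) = (p2, □, L) → b[p2]b□c
Step 6: δ(p2, b) = (p1, □, R) → b□[p1]□c

State sequence: p0 → p2 → p1 → p0 → p2 → p2 → p1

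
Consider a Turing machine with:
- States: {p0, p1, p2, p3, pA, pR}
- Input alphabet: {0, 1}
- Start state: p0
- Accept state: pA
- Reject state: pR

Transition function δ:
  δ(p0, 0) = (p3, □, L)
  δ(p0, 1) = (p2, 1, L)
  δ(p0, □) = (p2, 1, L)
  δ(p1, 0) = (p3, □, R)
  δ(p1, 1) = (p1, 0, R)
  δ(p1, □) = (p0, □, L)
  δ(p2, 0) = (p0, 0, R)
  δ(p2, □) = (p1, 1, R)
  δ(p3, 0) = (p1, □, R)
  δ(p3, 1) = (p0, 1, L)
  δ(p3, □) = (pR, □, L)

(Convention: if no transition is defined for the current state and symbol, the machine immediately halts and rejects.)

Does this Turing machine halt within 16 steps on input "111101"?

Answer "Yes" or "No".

Execution trace:
Initial: [p0]111101
Step 1: δ(p0, 1) = (p2, 1, L) → [p2]□111101
Step 2: δ(p2, □) = (p1, 1, R) → 1[p1]111101
Step 3: δ(p1, 1) = (p1, 0, R) → 10[p1]11101
Step 4: δ(p1, 1) = (p1, 0, R) → 100[p1]1101
Step 5: δ(p1, 1) = (p1, 0, R) → 1000[p1]101
Step 6: δ(p1, 1) = (p1, 0, R) → 10000[p1]01
Step 7: δ(p1, 0) = (p3, □, R) → 10000□[p3]1
Step 8: δ(p3, 1) = (p0, 1, L) → 10000[p0]□1
Step 9: δ(p0, □) = (p2, 1, L) → 1000[p2]011
Step 10: δ(p2, 0) = (p0, 0, R) → 10000[p0]11
Step 11: δ(p0, 1) = (p2, 1, L) → 1000[p2]011
Step 12: δ(p2, 0) = (p0, 0, R) → 10000[p0]11
Step 13: δ(p0, 1) = (p2, 1, L) → 1000[p2]011
Step 14: δ(p2, 0) = (p0, 0, R) → 10000[p0]11
Step 15: δ(p0, 1) = (p2, 1, L) → 1000[p2]011
Step 16: δ(p2, 0) = (p0, 0, R) → 10000[p0]11

The machine has not reached a halting state after 16 steps.
The machine did not halt within the 16-step bound.

Answer: No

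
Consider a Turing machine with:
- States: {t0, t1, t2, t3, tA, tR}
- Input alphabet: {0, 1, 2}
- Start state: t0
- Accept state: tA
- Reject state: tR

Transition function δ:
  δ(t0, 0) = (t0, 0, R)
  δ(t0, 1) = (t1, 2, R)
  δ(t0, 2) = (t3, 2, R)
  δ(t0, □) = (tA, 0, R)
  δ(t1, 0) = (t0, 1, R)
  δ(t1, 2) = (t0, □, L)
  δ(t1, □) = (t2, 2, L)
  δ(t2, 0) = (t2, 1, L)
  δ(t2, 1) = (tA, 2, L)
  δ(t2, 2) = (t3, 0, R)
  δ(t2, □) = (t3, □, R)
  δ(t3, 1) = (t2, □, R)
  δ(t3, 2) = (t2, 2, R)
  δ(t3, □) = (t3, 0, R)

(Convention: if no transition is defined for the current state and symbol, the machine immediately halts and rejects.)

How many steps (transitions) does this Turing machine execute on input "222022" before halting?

Execution trace:
Initial: [t0]222022
Step 1: δ(t0, 2) = (t3, 2, R) → 2[t3]22022
Step 2: δ(t3, 2) = (t2, 2, R) → 22[t2]2022
Step 3: δ(t2, 2) = (t3, 0, R) → 220[t3]022

No transition is defined for δ(t3, 0). By convention the machine halts and rejects.

The machine executed 3 steps before halting.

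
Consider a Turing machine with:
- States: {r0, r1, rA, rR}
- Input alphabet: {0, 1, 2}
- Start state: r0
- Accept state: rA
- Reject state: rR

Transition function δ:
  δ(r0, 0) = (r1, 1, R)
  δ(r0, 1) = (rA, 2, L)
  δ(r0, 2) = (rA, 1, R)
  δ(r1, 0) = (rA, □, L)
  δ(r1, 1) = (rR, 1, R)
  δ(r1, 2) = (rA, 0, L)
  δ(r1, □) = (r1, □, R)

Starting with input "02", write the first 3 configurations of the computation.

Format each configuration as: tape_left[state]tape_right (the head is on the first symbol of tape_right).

Transitions applied:
Step 1: δ(r0, 0) = (r1, 1, R)
Step 2: δ(r1, 2) = (rA, 0, L)

The first 3 configurations are:
[r0]02 ⊢ 1[r1]2 ⊢ [rA]10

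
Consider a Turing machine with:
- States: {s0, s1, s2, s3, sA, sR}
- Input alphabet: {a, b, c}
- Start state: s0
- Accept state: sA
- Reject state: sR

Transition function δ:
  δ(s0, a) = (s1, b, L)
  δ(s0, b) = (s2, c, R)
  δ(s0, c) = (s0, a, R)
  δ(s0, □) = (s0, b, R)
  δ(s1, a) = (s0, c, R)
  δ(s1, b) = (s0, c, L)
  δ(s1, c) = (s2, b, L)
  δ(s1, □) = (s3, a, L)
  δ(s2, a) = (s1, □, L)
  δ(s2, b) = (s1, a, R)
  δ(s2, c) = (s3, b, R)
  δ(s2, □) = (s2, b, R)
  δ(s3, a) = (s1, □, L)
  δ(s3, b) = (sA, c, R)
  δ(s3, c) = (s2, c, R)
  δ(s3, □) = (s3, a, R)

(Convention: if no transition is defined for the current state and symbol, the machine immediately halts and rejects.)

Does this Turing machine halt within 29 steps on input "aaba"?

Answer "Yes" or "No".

Execution trace:
Initial: [s0]aaba
Step 1: δ(s0, a) = (s1, b, L) → [s1]□baba
Step 2: δ(s1, □) = (s3, a, L) → [s3]□ababa
Step 3: δ(s3, □) = (s3, a, R) → a[s3]ababa
Step 4: δ(s3, a) = (s1, □, L) → [s1]a□baba
Step 5: δ(s1, a) = (s0, c, R) → c[s0]□baba
Step 6: δ(s0, □) = (s0, b, R) → cb[s0]baba
Step 7: δ(s0, b) = (s2, c, R) → cbc[s2]aba
Step 8: δ(s2, a) = (s1, □, L) → cb[s1]c□ba
Step 9: δ(s1, c) = (s2, b, L) → c[s2]bb□ba
Step 10: δ(s2, b) = (s1, a, R) → ca[s1]b□ba
Step 11: δ(s1, b) = (s0, c, L) → c[s0]ac□ba
Step 12: δ(s0, a) = (s1, b, L) → [s1]cbc□ba
Step 13: δ(s1, c) = (s2, b, L) → [s2]□bbc□ba
Step 14: δ(s2, □) = (s2, b, R) → b[s2]bbc□ba
Step 15: δ(s2, b) = (s1, a, R) → ba[s1]bc□ba
Step 16: δ(s1, b) = (s0, c, L) → b[s0]acc□ba
Step 17: δ(s0, a) = (s1, b, L) → [s1]bbcc□ba
Step 18: δ(s1, b) = (s0, c, L) → [s0]□cbcc□ba
Step 19: δ(s0, □) = (s0, b, R) → b[s0]cbcc□ba
Step 20: δ(s0, c) = (s0, a, R) → ba[s0]bcc□ba
Step 21: δ(s0, b) = (s2, c, R) → bac[s2]cc□ba
Step 22: δ(s2, c) = (s3, b, R) → bacb[s3]c□ba
Step 23: δ(s3, c) = (s2, c, R) → bacbc[s2]□ba
Step 24: δ(s2, □) = (s2, b, R) → bacbcb[s2]ba
Step 25: δ(s2, b) = (s1, a, R) → bacbcba[s1]a
Step 26: δ(s1, a) = (s0, c, R) → bacbcbac[s0]□
Step 27: δ(s0, □) = (s0, b, R) → bacbcbacb[s0]□
Step 28: δ(s0, □) = (s0, b, R) → bacbcbacbb[s0]□
Step 29: δ(s0, □) = (s0, b, R) → bacbcbacbbb[s0]□

The machine has not reached a halting state after 29 steps.
The machine did not halt within the 29-step bound.

Answer: No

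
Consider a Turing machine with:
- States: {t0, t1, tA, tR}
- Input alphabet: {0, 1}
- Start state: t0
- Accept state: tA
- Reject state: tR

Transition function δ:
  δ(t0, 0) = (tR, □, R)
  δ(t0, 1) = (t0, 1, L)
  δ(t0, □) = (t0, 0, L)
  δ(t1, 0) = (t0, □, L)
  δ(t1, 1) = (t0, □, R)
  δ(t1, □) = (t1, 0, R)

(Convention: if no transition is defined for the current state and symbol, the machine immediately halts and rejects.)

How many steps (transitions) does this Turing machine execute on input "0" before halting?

Execution trace:
Initial: [t0]0
Step 1: δ(t0, 0) = (tR, □, R) → □[tR]□

The machine reaches the reject state tR and halts.

The machine executed 1 step before halting.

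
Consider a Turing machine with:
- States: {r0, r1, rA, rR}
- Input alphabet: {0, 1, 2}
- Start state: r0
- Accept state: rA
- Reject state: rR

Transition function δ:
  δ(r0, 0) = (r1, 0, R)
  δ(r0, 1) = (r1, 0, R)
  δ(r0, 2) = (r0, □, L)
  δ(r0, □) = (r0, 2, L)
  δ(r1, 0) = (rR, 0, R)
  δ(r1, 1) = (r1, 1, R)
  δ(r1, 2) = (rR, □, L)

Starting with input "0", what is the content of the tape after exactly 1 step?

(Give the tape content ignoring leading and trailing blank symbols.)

Execution trace:
Initial: [r0]0
Step 1: δ(r0, 0) = (r1, 0, R) → 0[r1]□

No transition is defined for δ(r1, □). By convention the machine halts and rejects.

After 1 step, the tape (ignoring leading/trailing blanks) is: 0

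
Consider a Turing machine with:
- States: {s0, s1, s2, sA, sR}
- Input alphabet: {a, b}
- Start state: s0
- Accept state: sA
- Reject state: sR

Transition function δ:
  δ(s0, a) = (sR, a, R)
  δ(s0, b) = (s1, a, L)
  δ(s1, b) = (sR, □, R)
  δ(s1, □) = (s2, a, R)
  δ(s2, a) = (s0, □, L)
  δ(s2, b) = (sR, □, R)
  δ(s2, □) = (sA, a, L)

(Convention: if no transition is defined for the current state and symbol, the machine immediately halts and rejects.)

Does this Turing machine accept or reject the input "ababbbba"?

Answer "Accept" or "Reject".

Execution trace:
Initial: [s0]ababbbba
Step 1: δ(s0, a) = (sR, a, R) → a[sR]babbbba

The machine reaches the reject state sR and halts.

Answer: Reject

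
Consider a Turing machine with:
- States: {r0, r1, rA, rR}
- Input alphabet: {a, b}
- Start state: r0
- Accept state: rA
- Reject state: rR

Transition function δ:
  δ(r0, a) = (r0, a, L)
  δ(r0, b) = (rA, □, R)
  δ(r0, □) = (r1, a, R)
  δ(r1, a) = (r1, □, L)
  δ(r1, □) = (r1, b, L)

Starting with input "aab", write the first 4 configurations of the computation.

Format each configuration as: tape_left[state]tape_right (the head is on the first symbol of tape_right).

Transitions applied:
Step 1: δ(r0, a) = (r0, a, L)
Step 2: δ(r0, □) = (r1, a, R)
Step 3: δ(r1, a) = (r1, □, L)

The first 4 configurations are:
[r0]aab ⊢ [r0]□aab ⊢ a[r1]aab ⊢ [r1]a□ab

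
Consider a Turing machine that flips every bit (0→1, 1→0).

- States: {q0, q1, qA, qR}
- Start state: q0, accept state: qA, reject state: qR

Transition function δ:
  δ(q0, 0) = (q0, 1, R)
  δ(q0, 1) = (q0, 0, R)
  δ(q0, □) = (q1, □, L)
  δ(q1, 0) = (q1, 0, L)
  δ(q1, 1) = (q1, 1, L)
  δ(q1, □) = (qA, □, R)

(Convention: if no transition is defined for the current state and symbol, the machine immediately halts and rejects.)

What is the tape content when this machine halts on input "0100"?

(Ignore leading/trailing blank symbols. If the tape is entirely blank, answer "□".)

Execution trace:
Initial: [q0]0100
Step 1: δ(q0, 0) = (q0, 1, R) → 1[q0]100
Step 2: δ(q0, 1) = (q0, 0, R) → 10[q0]00
Step 3: δ(q0, 0) = (q0, 1, R) → 101[q0]0
Step 4: δ(q0, 0) = (q0, 1, R) → 1011[q0]□
Step 5: δ(q0, □) = (q1, □, L) → 101[q1]1□
Step 6: δ(q1, 1) = (q1, 1, L) → 10[q1]11□
Step 7: δ(q1, 1) = (q1, 1, L) → 1[q1]011□
Step 8: δ(q1, 0) = (q1, 0, L) → [q1]1011□
Step 9: δ(q1, 1) = (q1, 1, L) → [q1]□1011□
Step 10: δ(q1, □) = (qA, □, R) → □[qA]1011□

The machine reaches the accept state qA and halts.

Final tape (ignoring leading/trailing blanks): 1011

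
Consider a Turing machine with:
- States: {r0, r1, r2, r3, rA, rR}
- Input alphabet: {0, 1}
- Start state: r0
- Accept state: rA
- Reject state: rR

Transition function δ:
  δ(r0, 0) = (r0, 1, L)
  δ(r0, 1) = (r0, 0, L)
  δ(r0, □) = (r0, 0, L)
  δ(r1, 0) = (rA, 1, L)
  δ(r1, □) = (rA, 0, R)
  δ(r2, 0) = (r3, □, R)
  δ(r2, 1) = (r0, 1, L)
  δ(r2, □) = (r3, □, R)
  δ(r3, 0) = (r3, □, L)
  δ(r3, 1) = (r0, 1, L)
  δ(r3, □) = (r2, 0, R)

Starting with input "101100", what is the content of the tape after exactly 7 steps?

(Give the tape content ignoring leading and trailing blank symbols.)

Execution trace:
Initial: [r0]101100
Step 1: δ(r0, 1) = (r0, 0, L) → [r0]□001100
Step 2: δ(r0, □) = (r0, 0, L) → [r0]□0001100
Step 3: δ(r0, □) = (r0, 0, L) → [r0]□00001100
Step 4: δ(r0, □) = (r0, 0, L) → [r0]□000001100
Step 5: δ(r0, □) = (r0, 0, L) → [r0]□0000001100
Step 6: δ(r0, □) = (r0, 0, L) → [r0]□00000001100
Step 7: δ(r0, □) = (r0, 0, L) → [r0]□000000001100

After 7 steps, the tape (ignoring leading/trailing blanks) is: 000000001100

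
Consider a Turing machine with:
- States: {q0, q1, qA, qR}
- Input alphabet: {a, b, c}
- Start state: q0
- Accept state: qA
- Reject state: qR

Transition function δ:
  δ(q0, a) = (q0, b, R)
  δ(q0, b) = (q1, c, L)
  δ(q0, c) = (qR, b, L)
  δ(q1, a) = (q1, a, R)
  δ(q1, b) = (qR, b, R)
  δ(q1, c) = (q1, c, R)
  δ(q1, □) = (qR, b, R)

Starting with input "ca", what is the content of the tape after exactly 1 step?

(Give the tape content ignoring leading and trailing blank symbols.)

Execution trace:
Initial: [q0]ca
Step 1: δ(q0, c) = (qR, b, L) → [qR]□ba

The machine reaches the reject state qR and halts.

After 1 step, the tape (ignoring leading/trailing blanks) is: ba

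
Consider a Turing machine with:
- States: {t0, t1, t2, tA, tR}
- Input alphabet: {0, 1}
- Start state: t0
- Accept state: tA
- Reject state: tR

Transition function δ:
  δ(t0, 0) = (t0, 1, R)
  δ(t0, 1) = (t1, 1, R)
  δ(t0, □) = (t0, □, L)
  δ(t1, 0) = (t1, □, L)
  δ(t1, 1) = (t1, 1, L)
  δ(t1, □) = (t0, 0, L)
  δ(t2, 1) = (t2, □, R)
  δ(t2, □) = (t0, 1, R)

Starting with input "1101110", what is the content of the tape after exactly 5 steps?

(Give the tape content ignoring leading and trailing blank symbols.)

Execution trace:
Initial: [t0]1101110
Step 1: δ(t0, 1) = (t1, 1, R) → 1[t1]101110
Step 2: δ(t1, 1) = (t1, 1, L) → [t1]1101110
Step 3: δ(t1, 1) = (t1, 1, L) → [t1]□1101110
Step 4: δ(t1, □) = (t0, 0, L) → [t0]□01101110
Step 5: δ(t0, □) = (t0, □, L) → [t0]□□01101110

After 5 steps, the tape (ignoring leading/trailing blanks) is: 01101110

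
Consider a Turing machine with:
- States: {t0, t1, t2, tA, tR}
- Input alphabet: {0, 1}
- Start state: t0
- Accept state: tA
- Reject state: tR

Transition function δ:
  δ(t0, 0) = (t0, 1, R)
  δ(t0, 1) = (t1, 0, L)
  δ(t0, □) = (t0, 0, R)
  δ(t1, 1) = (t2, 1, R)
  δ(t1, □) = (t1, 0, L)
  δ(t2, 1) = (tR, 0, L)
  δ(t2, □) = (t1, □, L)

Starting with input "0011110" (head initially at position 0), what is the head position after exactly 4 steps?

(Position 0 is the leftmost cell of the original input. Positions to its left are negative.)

Execution trace (head position shown):
Step 0: [t0]0011110  (head at position 0)
Step 1: move right → 1[t0]011110  (head at position 1)
Step 2: move right → 11[t0]11110  (head at position 2)
Step 3: move left → 1[t1]101110  (head at position 1)
Step 4: move right → 11[t2]01110  (head at position 2)

After 4 steps, the head is at position 2.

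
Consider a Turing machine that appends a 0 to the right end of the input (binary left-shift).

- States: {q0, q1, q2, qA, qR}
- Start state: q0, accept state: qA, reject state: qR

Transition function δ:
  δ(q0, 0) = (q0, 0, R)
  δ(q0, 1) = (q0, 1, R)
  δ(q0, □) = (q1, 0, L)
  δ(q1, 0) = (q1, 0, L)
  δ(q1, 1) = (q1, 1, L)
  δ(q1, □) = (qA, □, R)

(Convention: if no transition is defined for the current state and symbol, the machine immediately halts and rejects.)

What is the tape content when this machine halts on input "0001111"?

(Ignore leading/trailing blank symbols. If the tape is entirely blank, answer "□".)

Execution trace:
Initial: [q0]0001111
Step 1: δ(q0, 0) = (q0, 0, R) → 0[q0]001111
Step 2: δ(q0, 0) = (q0, 0, R) → 00[q0]01111
Step 3: δ(q0, 0) = (q0, 0, R) → 000[q0]1111
Step 4: δ(q0, 1) = (q0, 1, R) → 0001[q0]111
Step 5: δ(q0, 1) = (q0, 1, R) → 00011[q0]11
Step 6: δ(q0, 1) = (q0, 1, R) → 000111[q0]1
Step 7: δ(q0, 1) = (q0, 1, R) → 0001111[q0]□
Step 8: δ(q0, □) = (q1, 0, L) → 000111[q1]10
Step 9: δ(q1, 1) = (q1, 1, L) → 00011[q1]110
Step 10: δ(q1, 1) = (q1, 1, L) → 0001[q1]1110
Step 11: δ(q1, 1) = (q1, 1, L) → 000[q1]11110
Step 12: δ(q1, 1) = (q1, 1, L) → 00[q1]011110
Step 13: δ(q1, 0) = (q1, 0, L) → 0[q1]0011110
Step 14: δ(q1, 0) = (q1, 0, L) → [q1]00011110
Step 15: δ(q1, 0) = (q1, 0, L) → [q1]□00011110
Step 16: δ(q1, □) = (qA, □, R) → □[qA]00011110

The machine reaches the accept state qA and halts.

Final tape (ignoring leading/trailing blanks): 00011110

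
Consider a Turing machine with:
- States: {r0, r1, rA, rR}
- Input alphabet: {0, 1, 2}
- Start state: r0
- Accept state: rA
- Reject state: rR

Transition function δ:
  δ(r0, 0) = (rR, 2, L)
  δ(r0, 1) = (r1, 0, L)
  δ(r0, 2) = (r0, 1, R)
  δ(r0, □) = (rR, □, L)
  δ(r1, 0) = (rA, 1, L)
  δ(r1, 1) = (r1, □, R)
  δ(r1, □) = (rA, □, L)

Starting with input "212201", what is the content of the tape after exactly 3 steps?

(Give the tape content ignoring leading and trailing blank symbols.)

Execution trace:
Initial: [r0]212201
Step 1: δ(r0, 2) = (r0, 1, R) → 1[r0]12201
Step 2: δ(r0, 1) = (r1, 0, L) → [r1]102201
Step 3: δ(r1, 1) = (r1, □, R) → □[r1]02201

After 3 steps, the tape (ignoring leading/trailing blanks) is: 02201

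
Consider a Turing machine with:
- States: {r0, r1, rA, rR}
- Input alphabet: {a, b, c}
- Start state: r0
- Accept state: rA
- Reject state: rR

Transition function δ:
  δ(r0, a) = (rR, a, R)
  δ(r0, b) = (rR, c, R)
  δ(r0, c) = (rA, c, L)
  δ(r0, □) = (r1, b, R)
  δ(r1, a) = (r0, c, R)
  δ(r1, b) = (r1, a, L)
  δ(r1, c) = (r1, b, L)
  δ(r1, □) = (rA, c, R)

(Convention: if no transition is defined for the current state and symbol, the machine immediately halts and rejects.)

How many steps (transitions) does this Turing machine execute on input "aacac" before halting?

Execution trace:
Initial: [r0]aacac
Step 1: δ(r0, a) = (rR, a, R) → a[rR]acac

The machine reaches the reject state rR and halts.

The machine executed 1 step before halting.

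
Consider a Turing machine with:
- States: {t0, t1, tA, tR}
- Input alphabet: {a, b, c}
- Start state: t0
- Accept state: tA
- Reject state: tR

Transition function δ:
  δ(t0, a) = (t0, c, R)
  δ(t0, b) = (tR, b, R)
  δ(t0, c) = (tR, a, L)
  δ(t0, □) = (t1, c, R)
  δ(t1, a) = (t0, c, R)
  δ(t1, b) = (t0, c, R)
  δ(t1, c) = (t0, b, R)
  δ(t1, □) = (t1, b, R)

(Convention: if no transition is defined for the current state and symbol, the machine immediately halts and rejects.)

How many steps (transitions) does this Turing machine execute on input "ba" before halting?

Execution trace:
Initial: [t0]ba
Step 1: δ(t0, b) = (tR, b, R) → b[tR]a

The machine reaches the reject state tR and halts.

The machine executed 1 step before halting.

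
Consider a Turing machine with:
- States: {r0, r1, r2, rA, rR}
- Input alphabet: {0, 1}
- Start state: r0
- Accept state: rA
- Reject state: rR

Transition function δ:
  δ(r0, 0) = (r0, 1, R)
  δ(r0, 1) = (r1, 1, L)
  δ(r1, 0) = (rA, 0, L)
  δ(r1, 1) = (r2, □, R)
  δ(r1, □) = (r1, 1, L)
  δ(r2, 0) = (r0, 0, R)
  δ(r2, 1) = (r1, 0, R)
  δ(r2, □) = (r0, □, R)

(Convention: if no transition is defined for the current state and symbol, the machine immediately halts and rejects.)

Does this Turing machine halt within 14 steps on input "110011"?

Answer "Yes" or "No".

Execution trace:
Initial: [r0]110011
Step 1: δ(r0, 1) = (r1, 1, L) → [r1]□110011
Step 2: δ(r1, □) = (r1, 1, L) → [r1]□1110011
Step 3: δ(r1, □) = (r1, 1, L) → [r1]□11110011
Step 4: δ(r1, □) = (r1, 1, L) → [r1]□111110011
Step 5: δ(r1, □) = (r1, 1, L) → [r1]□1111110011
Step 6: δ(r1, □) = (r1, 1, L) → [r1]□11111110011
Step 7: δ(r1, □) = (r1, 1, L) → [r1]□111111110011
Step 8: δ(r1, □) = (r1, 1, L) → [r1]□1111111110011
Step 9: δ(r1, □) = (r1, 1, L) → [r1]□11111111110011
Step 10: δ(r1, □) = (r1, 1, L) → [r1]□111111111110011
Step 11: δ(r1, □) = (r1, 1, L) → [r1]□1111111111110011
Step 12: δ(r1, □) = (r1, 1, L) → [r1]□11111111111110011
Step 13: δ(r1, □) = (r1, 1, L) → [r1]□111111111111110011
Step 14: δ(r1, □) = (r1, 1, L) → [r1]□1111111111111110011

The machine has not reached a halting state after 14 steps.
The machine did not halt within the 14-step bound.

Answer: No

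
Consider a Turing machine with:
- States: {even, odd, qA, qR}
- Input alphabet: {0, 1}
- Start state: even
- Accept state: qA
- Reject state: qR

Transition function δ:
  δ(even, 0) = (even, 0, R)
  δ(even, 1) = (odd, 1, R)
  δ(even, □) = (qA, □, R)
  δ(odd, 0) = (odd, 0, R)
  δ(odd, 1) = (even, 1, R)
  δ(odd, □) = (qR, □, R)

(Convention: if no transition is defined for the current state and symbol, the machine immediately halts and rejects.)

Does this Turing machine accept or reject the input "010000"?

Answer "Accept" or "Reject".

Execution trace:
Initial: [even]010000
Step 1: δ(even, 0) = (even, 0, R) → 0[even]10000
Step 2: δ(even, 1) = (odd, 1, R) → 01[odd]0000
Step 3: δ(odd, 0) = (odd, 0, R) → 010[odd]000
Step 4: δ(odd, 0) = (odd, 0, R) → 0100[odd]00
Step 5: δ(odd, 0) = (odd, 0, R) → 01000[odd]0
Step 6: δ(odd, 0) = (odd, 0, R) → 010000[odd]□
Step 7: δ(odd, □) = (qR, □, R) → 010000□[qR]□

The machine reaches the reject state qR and halts.

Answer: Reject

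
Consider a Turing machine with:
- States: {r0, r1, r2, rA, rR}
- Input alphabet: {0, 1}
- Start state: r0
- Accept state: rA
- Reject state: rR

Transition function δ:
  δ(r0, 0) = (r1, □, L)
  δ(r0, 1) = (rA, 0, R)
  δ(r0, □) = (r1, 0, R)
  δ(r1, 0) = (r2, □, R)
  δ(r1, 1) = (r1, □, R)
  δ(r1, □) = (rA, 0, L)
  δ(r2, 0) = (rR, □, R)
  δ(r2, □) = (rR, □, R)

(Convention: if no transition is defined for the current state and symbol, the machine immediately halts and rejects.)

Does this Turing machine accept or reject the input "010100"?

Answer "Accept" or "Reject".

Execution trace:
Initial: [r0]010100
Step 1: δ(r0, 0) = (r1, □, L) → [r1]□□10100
Step 2: δ(r1, □) = (rA, 0, L) → [rA]□0□10100

The machine reaches the accept state rA and halts.

Answer: Accept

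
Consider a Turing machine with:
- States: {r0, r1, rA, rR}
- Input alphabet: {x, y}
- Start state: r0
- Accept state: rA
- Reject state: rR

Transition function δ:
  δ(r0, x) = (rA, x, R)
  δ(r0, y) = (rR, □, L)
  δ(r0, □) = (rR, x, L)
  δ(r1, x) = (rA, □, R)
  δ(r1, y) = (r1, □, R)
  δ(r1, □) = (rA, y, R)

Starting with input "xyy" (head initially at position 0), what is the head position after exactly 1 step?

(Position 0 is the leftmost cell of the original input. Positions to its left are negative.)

Execution trace (head position shown):
Step 0: [r0]xyy  (head at position 0)
Step 1: move right → x[rA]yy  (head at position 1)

After 1 step, the head is at position 1.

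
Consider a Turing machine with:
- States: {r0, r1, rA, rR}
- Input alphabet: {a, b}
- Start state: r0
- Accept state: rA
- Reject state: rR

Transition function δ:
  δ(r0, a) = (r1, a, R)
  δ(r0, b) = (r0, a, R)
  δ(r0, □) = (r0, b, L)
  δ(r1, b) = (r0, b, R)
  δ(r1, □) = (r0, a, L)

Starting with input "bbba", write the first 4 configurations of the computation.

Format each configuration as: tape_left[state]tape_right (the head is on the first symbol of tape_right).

Transitions applied:
Step 1: δ(r0, b) = (r0, a, R)
Step 2: δ(r0, b) = (r0, a, R)
Step 3: δ(r0, b) = (r0, a, R)

The first 4 configurations are:
[r0]bbba ⊢ a[r0]bba ⊢ aa[r0]ba ⊢ aaa[r0]a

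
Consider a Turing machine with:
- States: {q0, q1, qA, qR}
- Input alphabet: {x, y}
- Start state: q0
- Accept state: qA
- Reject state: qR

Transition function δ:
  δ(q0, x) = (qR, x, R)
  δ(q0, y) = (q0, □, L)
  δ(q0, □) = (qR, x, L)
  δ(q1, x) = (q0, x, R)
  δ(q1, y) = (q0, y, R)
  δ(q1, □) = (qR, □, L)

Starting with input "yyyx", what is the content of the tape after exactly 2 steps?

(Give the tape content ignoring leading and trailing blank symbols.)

Execution trace:
Initial: [q0]yyyx
Step 1: δ(q0, y) = (q0, □, L) → [q0]□□yyx
Step 2: δ(q0, □) = (qR, x, L) → [qR]□x□yyx

The machine reaches the reject state qR and halts.

After 2 steps, the tape (ignoring leading/trailing blanks) is: x□yyx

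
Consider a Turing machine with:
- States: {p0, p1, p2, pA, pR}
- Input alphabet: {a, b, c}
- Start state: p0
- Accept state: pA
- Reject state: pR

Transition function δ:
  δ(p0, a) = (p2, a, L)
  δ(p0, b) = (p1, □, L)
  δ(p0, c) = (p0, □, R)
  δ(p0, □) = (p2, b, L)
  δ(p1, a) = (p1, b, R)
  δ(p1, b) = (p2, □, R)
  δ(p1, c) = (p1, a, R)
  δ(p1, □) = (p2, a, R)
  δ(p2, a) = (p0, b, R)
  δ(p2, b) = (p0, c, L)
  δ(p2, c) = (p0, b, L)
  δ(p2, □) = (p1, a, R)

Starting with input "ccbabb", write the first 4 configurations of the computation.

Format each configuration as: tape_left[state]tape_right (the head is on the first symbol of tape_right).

Transitions applied:
Step 1: δ(p0, c) = (p0, □, R)
Step 2: δ(p0, c) = (p0, □, R)
Step 3: δ(p0, b) = (p1, □, L)

The first 4 configurations are:
[p0]ccbabb ⊢ □[p0]cbabb ⊢ □□[p0]babb ⊢ □[p1]□□abb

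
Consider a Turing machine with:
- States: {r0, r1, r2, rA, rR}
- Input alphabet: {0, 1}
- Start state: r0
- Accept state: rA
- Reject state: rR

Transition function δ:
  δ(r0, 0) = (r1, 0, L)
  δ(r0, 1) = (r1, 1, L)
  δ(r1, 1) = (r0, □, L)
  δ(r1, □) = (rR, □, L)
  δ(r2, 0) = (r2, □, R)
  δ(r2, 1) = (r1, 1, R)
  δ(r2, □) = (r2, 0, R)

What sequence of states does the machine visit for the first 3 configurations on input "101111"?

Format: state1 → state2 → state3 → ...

Execution trace:
Initial: [r0]101111
Step 1: δ(r0, 1) = (r1, 1, L) → [r1]□101111
Step 2: δ(r1, □) = (rR, □, L) → [rR]□□101111

The machine reaches the reject state rR and halts.

State sequence: r0 → r1 → rR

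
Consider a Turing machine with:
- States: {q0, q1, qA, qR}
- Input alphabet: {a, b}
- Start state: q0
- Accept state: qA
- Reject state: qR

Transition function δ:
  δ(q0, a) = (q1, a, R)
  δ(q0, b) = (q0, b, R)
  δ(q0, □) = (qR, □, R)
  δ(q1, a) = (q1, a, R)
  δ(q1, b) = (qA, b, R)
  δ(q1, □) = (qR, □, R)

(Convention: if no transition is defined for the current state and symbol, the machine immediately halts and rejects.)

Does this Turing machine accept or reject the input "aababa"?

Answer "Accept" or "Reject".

Execution trace:
Initial: [q0]aababa
Step 1: δ(q0, a) = (q1, a, R) → a[q1]ababa
Step 2: δ(q1, a) = (q1, a, R) → aa[q1]baba
Step 3: δ(q1, b) = (qA, b, R) → aab[qA]aba

The machine reaches the accept state qA and halts.

Answer: Accept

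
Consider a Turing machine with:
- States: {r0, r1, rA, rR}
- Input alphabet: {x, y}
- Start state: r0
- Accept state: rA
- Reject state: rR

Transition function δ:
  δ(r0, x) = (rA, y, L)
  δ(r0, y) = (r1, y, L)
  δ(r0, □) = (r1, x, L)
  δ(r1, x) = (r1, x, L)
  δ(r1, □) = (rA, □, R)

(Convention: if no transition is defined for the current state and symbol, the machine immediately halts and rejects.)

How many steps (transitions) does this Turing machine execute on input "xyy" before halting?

Execution trace:
Initial: [r0]xyy
Step 1: δ(r0, x) = (rA, y, L) → [rA]□yyy

The machine reaches the accept state rA and halts.

The machine executed 1 step before halting.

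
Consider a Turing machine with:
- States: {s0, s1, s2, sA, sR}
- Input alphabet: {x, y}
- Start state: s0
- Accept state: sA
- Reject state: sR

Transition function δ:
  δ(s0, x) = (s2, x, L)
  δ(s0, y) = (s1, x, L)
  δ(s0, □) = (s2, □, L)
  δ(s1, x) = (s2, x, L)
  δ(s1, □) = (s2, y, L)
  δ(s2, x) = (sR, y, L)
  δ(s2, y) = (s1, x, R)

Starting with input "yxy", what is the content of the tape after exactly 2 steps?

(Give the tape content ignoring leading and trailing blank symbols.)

Execution trace:
Initial: [s0]yxy
Step 1: δ(s0, y) = (s1, x, L) → [s1]□xxy
Step 2: δ(s1, □) = (s2, y, L) → [s2]□yxxy

No transition is defined for δ(s2, □). By convention the machine halts and rejects.

After 2 steps, the tape (ignoring leading/trailing blanks) is: yxxy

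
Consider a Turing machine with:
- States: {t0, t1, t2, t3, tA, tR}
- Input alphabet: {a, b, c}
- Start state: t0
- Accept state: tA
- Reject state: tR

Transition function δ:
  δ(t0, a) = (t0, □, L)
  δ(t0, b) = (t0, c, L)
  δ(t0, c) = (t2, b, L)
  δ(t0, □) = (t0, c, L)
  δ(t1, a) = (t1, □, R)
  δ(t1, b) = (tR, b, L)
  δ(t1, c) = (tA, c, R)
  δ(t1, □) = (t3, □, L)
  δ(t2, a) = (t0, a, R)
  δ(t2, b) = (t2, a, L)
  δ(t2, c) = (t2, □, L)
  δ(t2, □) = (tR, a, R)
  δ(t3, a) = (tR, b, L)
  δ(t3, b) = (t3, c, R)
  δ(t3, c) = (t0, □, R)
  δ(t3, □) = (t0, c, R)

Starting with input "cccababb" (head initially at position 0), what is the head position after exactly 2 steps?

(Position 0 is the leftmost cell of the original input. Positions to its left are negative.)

Execution trace (head position shown):
Step 0: [t0]cccababb  (head at position 0)
Step 1: move left → [t2]□bccababb  (head at position -1)
Step 2: move right → a[tR]bccababb  (head at position 0)

After 2 steps, the head is at position 0.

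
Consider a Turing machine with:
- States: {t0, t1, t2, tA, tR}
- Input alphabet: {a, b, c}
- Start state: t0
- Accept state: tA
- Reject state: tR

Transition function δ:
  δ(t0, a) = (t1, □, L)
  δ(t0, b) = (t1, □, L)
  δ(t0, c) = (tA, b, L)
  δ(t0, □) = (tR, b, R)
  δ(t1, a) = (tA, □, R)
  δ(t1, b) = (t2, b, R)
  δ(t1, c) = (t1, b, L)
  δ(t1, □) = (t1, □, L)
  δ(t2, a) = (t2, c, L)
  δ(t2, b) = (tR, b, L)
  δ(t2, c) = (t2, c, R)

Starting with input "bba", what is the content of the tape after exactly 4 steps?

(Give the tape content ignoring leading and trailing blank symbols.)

Execution trace:
Initial: [t0]bba
Step 1: δ(t0, b) = (t1, □, L) → [t1]□□ba
Step 2: δ(t1, □) = (t1, □, L) → [t1]□□□ba
Step 3: δ(t1, □) = (t1, □, L) → [t1]□□□□ba
Step 4: δ(t1, □) = (t1, □, L) → [t1]□□□□□ba

After 4 steps, the tape (ignoring leading/trailing blanks) is: ba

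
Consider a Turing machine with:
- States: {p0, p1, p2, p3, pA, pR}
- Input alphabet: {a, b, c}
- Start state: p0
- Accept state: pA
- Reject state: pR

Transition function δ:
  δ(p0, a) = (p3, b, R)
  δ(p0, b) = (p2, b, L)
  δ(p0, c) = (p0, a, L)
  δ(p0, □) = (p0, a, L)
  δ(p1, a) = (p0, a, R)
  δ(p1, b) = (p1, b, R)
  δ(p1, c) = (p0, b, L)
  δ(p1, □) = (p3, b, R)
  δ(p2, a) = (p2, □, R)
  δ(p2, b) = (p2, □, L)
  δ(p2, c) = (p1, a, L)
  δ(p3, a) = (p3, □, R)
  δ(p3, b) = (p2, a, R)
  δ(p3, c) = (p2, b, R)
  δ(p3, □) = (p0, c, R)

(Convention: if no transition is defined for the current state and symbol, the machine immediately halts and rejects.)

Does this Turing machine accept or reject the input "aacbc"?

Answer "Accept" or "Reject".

Execution trace:
Initial: [p0]aacbc
Step 1: δ(p0, a) = (p3, b, R) → b[p3]acbc
Step 2: δ(p3, a) = (p3, □, R) → b□[p3]cbc
Step 3: δ(p3, c) = (p2, b, R) → b□b[p2]bc
Step 4: δ(p2, b) = (p2, □, L) → b□[p2]b□c
Step 5: δ(p2, b) = (p2, □, L) → b[p2]□□□c

No transition is defined for δ(p2, □). By convention the machine halts and rejects.

Answer: Reject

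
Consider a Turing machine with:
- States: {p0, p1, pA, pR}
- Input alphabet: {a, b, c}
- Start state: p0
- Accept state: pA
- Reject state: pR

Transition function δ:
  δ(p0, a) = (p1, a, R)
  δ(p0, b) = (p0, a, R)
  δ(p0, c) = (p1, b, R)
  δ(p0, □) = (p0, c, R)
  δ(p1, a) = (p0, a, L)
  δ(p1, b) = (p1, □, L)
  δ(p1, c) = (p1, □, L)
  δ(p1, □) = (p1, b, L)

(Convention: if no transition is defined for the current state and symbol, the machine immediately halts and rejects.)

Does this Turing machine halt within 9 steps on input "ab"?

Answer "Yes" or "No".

Execution trace:
Initial: [p0]ab
Step 1: δ(p0, a) = (p1, a, R) → a[p1]b
Step 2: δ(p1, b) = (p1, □, L) → [p1]a□
Step 3: δ(p1, a) = (p0, a, L) → [p0]□a□
Step 4: δ(p0, □) = (p0, c, R) → c[p0]a□
Step 5: δ(p0, a) = (p1, a, R) → ca[p1]□
Step 6: δ(p1, □) = (p1, b, L) → c[p1]ab
Step 7: δ(p1, a) = (p0, a, L) → [p0]cab
Step 8: δ(p0, c) = (p1, b, R) → b[p1]ab
Step 9: δ(p1, a) = (p0, a, L) → [p0]bab

The machine has not reached a halting state after 9 steps.
The machine did not halt within the 9-step bound.

Answer: No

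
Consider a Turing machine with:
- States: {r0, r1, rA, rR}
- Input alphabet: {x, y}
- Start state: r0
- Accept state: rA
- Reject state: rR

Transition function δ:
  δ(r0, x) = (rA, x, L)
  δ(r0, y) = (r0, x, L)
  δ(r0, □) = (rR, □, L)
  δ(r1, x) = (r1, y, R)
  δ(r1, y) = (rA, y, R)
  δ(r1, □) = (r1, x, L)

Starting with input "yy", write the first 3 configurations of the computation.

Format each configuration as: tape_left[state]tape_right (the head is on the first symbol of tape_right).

Transitions applied:
Step 1: δ(r0, y) = (r0, x, L)
Step 2: δ(r0, □) = (rR, □, L)

The first 3 configurations are:
[r0]yy ⊢ [r0]□xy ⊢ [rR]□□xy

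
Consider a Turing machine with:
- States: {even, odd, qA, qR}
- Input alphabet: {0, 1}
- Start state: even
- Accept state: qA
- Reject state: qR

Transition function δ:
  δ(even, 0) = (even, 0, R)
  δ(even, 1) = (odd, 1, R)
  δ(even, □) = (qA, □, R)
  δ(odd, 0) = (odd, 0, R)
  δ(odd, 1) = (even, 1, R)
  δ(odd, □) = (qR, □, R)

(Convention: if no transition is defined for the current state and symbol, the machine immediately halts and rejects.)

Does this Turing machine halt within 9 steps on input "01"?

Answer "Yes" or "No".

Execution trace:
Initial: [even]01
Step 1: δ(even, 0) = (even, 0, R) → 0[even]1
Step 2: δ(even, 1) = (odd, 1, R) → 01[odd]□
Step 3: δ(odd, □) = (qR, □, R) → 01□[qR]□

The machine reaches the reject state qR and halts.
The machine halted after 3 steps (within the 9-step bound).

Answer: Yes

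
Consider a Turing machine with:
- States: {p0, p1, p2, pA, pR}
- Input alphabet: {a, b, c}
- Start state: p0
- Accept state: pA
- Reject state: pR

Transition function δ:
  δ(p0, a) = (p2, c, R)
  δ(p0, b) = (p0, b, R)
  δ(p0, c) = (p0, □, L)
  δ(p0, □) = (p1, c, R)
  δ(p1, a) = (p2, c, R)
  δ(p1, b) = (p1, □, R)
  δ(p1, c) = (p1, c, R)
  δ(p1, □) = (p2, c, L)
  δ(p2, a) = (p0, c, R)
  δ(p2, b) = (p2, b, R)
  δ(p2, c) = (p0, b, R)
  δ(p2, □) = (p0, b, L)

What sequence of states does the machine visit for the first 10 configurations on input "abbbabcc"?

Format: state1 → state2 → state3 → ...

Execution trace:
Initial: [p0]abbbabcc
Step 1: δ(p0, a) = (p2, c, R) → c[p2]bbbabcc
Step 2: δ(p2, b) = (p2, b, R) → cb[p2]bbabcc
Step 3: δ(p2, b) = (p2, b, R) → cbb[p2]babcc
Step 4: δ(p2, b) = (p2, b, R) → cbbb[p2]abcc
Step 5: δ(p2, a) = (p0, c, R) → cbbbc[p0]bcc
Step 6: δ(p0, b) = (p0, b, R) → cbbbcb[p0]cc
Step 7: δ(p0, c) = (p0, □, L) → cbbbc[p0]b□c
Step 8: δ(p0, b) = (p0, b, R) → cbbbcb[p0]□c
Step 9: δ(p0, □) = (p1, c, R) → cbbbcbc[p1]c

State sequence: p0 → p2 → p2 → p2 → p2 → p0 → p0 → p0 → p0 → p1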